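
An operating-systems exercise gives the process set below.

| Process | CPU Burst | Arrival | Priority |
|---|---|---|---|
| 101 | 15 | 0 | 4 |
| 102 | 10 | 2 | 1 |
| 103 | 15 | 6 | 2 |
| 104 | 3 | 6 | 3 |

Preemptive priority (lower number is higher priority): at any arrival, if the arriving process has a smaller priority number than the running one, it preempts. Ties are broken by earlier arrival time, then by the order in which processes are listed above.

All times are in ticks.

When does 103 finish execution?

27

Gantt: | 101 0-2 | 102 2-12 | 103 12-27 | 104 27-30 | 101 30-43 |
Completion: 101=43  102=12  103=27  104=30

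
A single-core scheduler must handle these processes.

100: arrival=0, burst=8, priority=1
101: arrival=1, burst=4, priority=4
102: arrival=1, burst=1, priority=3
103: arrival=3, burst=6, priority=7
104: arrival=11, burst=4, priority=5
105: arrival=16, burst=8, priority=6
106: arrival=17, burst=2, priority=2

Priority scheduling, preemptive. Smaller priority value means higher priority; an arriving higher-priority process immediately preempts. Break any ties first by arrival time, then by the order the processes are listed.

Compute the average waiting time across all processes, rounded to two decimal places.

Gantt: | 100 0-8 | 102 8-9 | 101 9-13 | 104 13-17 | 106 17-19 | 105 19-27 | 103 27-33 |
Completion: 100=8  101=13  102=9  103=33  104=17  105=27  106=19
Turnaround (C−A): 100=8  101=12  102=8  103=30  104=6  105=11  106=2
Waiting times: 100=0, 101=8, 102=7, 103=24, 104=2, 105=3, 106=0
Average waiting = (0+8+7+24+2+3+0) / 7 = 44/7 = 6.29

6.29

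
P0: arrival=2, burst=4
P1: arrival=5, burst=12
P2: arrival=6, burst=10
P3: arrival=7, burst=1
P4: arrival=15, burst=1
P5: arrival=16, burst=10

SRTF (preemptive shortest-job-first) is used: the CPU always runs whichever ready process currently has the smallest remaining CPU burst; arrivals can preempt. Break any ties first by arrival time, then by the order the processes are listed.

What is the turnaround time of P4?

Timeline: | idle 0-2 | P0 2-6 | P2 6-7 | P3 7-8 | P2 8-15 | P4 15-16 | P2 16-18 | P5 18-28 | P1 28-40 |
Completion: P0=6  P1=40  P2=18  P3=8  P4=16  P5=28
Turnaround (C−A): P0=4  P1=35  P2=12  P3=1  P4=1  P5=12
Turnaround(P4) = completion − arrival = 16 − 15 = 1

1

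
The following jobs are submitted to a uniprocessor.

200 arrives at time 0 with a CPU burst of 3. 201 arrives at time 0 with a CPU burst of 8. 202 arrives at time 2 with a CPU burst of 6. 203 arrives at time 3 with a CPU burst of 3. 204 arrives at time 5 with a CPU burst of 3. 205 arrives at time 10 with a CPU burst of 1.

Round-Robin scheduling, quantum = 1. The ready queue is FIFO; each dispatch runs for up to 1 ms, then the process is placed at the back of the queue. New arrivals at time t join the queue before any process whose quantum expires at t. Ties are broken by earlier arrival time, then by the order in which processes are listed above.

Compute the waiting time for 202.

14

Gantt: | 200 0-1 | 201 1-2 | 200 2-3 | 202 3-4 | 201 4-5 | 203 5-6 | 200 6-7 | 202 7-8 | 204 8-9 | 201 9-10 | 203 10-11 | 202 11-12 | 204 12-13 | 205 13-14 | 201 14-15 | 203 15-16 | 202 16-17 | 204 17-18 | 201 18-19 | 202 19-20 | 201 20-21 | 202 21-22 | 201 22-24 |
Completion: 200=7  201=24  202=22  203=16  204=18  205=14
Turnaround (C−A): 200=7  201=24  202=20  203=13  204=13  205=4
Waiting(202) = turnaround − burst = 20 − 6 = 14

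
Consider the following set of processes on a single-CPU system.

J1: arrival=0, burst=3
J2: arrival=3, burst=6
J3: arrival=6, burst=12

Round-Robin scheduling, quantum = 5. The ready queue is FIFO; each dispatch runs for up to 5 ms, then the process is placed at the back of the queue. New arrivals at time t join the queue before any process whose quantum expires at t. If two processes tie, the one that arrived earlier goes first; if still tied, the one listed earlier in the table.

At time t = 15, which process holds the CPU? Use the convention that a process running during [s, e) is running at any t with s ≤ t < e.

Schedule: | J1 0-3 | J2 3-8 | J3 8-13 | J2 13-14 | J3 14-21 |
Completion: J1=3  J2=14  J3=21

J3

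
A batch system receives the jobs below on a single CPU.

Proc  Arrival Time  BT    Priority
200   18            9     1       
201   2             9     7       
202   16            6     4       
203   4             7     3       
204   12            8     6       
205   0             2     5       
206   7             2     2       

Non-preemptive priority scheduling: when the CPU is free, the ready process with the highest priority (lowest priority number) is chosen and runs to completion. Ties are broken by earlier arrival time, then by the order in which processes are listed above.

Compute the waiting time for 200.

2

Schedule: | 205 0-2 | 201 2-11 | 206 11-13 | 203 13-20 | 200 20-29 | 202 29-35 | 204 35-43 |
Completion: 200=29  201=11  202=35  203=20  204=43  205=2  206=13
Waiting(200) = turnaround − burst = 11 − 9 = 2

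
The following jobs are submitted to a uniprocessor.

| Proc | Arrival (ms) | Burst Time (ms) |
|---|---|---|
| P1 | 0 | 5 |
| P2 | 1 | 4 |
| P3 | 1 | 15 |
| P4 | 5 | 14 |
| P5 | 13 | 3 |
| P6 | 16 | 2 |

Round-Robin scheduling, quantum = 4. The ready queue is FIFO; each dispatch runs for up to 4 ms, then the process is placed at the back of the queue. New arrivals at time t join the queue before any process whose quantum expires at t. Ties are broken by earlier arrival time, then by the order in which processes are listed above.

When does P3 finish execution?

41

Schedule: | P1 0-4 | P2 4-8 | P3 8-12 | P1 12-13 | P4 13-17 | P3 17-21 | P5 21-24 | P6 24-26 | P4 26-30 | P3 30-34 | P4 34-38 | P3 38-41 | P4 41-43 |
Completion: P1=13  P2=8  P3=41  P4=43  P5=24  P6=26
Turnaround (C−A): P1=13  P2=7  P3=40  P4=38  P5=11  P6=10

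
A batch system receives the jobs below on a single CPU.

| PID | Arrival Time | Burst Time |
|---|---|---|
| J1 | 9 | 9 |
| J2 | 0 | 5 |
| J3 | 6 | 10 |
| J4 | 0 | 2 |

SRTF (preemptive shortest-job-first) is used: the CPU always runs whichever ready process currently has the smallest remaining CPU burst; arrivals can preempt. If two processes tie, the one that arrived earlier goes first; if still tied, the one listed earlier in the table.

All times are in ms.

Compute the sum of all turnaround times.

Gantt: | J4 0-2 | J2 2-7 | J3 7-17 | J1 17-26 |
Completion: J1=26  J2=7  J3=17  J4=2
Turnaround = completion − arrival: J1=17, J2=7, J3=11, J4=2
Total turnaround = 17 + 7 + 11 + 2 = 37

37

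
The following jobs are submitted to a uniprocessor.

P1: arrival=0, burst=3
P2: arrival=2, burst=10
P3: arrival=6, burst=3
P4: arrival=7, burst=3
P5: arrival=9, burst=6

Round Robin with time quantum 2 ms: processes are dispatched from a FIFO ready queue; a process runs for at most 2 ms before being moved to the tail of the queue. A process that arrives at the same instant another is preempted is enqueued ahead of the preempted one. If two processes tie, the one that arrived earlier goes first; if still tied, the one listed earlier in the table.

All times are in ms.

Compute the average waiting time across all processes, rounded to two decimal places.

7.40

Schedule: | P1 0-2 | P2 2-4 | P1 4-5 | P2 5-7 | P3 7-9 | P4 9-11 | P2 11-13 | P5 13-15 | P3 15-16 | P4 16-17 | P2 17-19 | P5 19-21 | P2 21-23 | P5 23-25 |
Completion: P1=5  P2=23  P3=16  P4=17  P5=25
Waiting times: P1=2, P2=11, P3=7, P4=7, P5=10
Average waiting = (2+11+7+7+10) / 5 = 37/5 = 7.40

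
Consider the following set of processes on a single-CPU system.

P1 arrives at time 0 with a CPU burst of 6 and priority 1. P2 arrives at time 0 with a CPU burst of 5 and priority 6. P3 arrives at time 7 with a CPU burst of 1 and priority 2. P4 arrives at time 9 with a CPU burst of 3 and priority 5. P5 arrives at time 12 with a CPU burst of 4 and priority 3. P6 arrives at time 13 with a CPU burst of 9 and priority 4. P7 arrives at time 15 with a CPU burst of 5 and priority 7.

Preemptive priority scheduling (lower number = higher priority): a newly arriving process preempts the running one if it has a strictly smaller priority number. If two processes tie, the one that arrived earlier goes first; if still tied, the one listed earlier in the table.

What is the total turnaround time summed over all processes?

Schedule: | P1 0-6 | P2 6-7 | P3 7-8 | P2 8-9 | P4 9-12 | P5 12-16 | P6 16-25 | P2 25-28 | P7 28-33 |
Completion: P1=6  P2=28  P3=8  P4=12  P5=16  P6=25  P7=33
Turnaround = completion − arrival: P1=6, P2=28, P3=1, P4=3, P5=4, P6=12, P7=18
Total turnaround = 6 + 28 + 1 + 3 + 4 + 12 + 18 = 72

72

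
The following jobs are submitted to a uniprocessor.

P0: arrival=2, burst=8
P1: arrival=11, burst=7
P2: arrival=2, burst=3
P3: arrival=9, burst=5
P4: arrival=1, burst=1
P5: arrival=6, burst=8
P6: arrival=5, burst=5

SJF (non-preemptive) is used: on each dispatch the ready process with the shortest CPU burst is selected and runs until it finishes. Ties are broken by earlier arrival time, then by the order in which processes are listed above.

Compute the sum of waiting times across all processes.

49

Gantt: | idle 0-1 | P4 1-2 | P2 2-5 | P6 5-10 | P3 10-15 | P1 15-22 | P0 22-30 | P5 30-38 |
Completion: P0=30  P1=22  P2=5  P3=15  P4=2  P5=38  P6=10
Turnaround (C−A): P0=28  P1=11  P2=3  P3=6  P4=1  P5=32  P6=5
Waiting = turnaround − burst: P0=20, P1=4, P2=0, P3=1, P4=0, P5=24, P6=0
Total waiting = 20 + 4 + 0 + 1 + 0 + 24 + 0 = 49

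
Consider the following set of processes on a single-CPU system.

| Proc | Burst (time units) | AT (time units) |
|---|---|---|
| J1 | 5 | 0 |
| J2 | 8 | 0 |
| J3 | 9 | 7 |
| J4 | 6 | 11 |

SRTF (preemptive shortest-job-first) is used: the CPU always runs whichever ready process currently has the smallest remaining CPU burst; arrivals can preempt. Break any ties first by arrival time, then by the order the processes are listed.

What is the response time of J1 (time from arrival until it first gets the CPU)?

0

Gantt: | J1 0-5 | J2 5-13 | J4 13-19 | J3 19-28 |
Completion: J1=5  J2=13  J3=28  J4=19
Response(J1) = first start − arrival = 0 − 0 = 0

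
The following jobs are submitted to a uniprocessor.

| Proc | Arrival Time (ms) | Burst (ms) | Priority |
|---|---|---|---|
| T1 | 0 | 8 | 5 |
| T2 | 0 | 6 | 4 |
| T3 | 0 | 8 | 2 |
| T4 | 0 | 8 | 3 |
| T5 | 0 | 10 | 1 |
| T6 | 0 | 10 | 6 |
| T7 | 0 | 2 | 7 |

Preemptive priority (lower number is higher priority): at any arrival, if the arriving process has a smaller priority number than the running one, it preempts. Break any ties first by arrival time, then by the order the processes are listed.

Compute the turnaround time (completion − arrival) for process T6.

Gantt: | T5 0-10 | T3 10-18 | T4 18-26 | T2 26-32 | T1 32-40 | T6 40-50 | T7 50-52 |
Completion: T1=40  T2=32  T3=18  T4=26  T5=10  T6=50  T7=52
Turnaround (C−A): T1=40  T2=32  T3=18  T4=26  T5=10  T6=50  T7=52
Turnaround(T6) = completion − arrival = 50 − 0 = 50

50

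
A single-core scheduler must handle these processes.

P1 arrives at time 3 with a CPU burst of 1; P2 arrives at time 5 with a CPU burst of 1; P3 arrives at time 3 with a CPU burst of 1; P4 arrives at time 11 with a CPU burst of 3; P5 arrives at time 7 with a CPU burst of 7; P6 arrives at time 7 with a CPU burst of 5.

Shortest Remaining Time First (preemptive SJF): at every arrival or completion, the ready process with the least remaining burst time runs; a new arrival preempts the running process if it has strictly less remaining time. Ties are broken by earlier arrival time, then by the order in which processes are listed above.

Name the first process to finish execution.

Gantt: | idle 0-3 | P1 3-4 | P3 4-5 | P2 5-6 | idle 6-7 | P6 7-12 | P4 12-15 | P5 15-22 |
Completion: P1=4  P2=6  P3=5  P4=15  P5=22  P6=12
Finish order: P1 → P3 → P2 → P6 → P4 → P5

P1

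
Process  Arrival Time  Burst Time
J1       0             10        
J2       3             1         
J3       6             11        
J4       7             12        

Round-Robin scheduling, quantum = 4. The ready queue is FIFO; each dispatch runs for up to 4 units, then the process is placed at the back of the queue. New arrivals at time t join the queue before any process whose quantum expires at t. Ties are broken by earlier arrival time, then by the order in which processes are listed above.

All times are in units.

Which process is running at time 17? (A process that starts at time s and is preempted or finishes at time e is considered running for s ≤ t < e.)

Timeline: | J1 0-4 | J2 4-5 | J1 5-9 | J3 9-13 | J4 13-17 | J1 17-19 | J3 19-23 | J4 23-27 | J3 27-30 | J4 30-34 |
Completion: J1=19  J2=5  J3=30  J4=34
Turnaround (C−A): J1=19  J2=2  J3=24  J4=27

J1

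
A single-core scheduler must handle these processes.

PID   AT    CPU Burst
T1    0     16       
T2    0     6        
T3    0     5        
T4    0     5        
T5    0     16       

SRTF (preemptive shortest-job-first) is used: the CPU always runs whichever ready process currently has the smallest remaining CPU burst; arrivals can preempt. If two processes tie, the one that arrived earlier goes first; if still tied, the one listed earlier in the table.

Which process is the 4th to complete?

Schedule: | T3 0-5 | T4 5-10 | T2 10-16 | T1 16-32 | T5 32-48 |
Completion: T1=32  T2=16  T3=5  T4=10  T5=48
Finish order: T3 → T4 → T2 → T1 → T5

T1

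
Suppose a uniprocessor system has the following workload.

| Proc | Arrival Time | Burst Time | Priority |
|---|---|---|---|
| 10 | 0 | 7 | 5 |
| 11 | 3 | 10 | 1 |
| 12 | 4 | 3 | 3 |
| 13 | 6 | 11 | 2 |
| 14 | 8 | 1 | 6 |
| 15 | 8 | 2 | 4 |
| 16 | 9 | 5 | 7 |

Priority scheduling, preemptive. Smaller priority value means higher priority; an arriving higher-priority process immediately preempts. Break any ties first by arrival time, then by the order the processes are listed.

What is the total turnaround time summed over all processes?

161

Timeline: | 10 0-3 | 11 3-13 | 13 13-24 | 12 24-27 | 15 27-29 | 10 29-33 | 14 33-34 | 16 34-39 |
Completion: 10=33  11=13  12=27  13=24  14=34  15=29  16=39
Turnaround (C−A): 10=33  11=10  12=23  13=18  14=26  15=21  16=30
Turnaround = completion − arrival: 10=33, 11=10, 12=23, 13=18, 14=26, 15=21, 16=30
Total turnaround = 33 + 10 + 23 + 18 + 26 + 21 + 30 = 161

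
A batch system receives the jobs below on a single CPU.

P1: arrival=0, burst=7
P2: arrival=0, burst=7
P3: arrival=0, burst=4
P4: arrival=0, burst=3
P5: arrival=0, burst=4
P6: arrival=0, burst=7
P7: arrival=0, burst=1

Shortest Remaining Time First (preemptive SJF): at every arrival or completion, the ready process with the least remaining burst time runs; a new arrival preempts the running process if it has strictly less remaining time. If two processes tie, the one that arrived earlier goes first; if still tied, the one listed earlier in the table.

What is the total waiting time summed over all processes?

Gantt: | P7 0-1 | P4 1-4 | P3 4-8 | P5 8-12 | P1 12-19 | P2 19-26 | P6 26-33 |
Completion: P1=19  P2=26  P3=8  P4=4  P5=12  P6=33  P7=1
Turnaround (C−A): P1=19  P2=26  P3=8  P4=4  P5=12  P6=33  P7=1
Waiting = turnaround − burst: P1=12, P2=19, P3=4, P4=1, P5=8, P6=26, P7=0
Total waiting = 12 + 19 + 4 + 1 + 8 + 26 + 0 = 70

70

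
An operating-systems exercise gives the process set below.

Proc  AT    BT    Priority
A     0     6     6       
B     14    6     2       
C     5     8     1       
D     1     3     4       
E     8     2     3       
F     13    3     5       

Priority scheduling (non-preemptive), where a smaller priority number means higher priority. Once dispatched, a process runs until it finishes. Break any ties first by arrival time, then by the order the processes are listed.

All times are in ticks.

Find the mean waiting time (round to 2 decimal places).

7.67

Schedule: | A 0-6 | C 6-14 | B 14-20 | E 20-22 | D 22-25 | F 25-28 |
Completion: A=6  B=20  C=14  D=25  E=22  F=28
Turnaround (C−A): A=6  B=6  C=9  D=24  E=14  F=15
Waiting times: A=0, B=0, C=1, D=21, E=12, F=12
Average waiting = (0+0+1+21+12+12) / 6 = 46/6 = 7.67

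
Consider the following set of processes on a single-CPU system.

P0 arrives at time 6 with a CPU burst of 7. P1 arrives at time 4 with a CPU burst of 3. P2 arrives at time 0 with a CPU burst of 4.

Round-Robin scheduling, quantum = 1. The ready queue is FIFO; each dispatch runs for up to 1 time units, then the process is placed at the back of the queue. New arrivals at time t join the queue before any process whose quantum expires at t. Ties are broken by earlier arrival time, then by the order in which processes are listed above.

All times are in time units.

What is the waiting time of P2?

Schedule: | P2 0-4 | P1 4-6 | P0 6-7 | P1 7-8 | P0 8-14 |
Completion: P0=14  P1=8  P2=4
Turnaround (C−A): P0=8  P1=4  P2=4
Waiting(P2) = turnaround − burst = 4 − 4 = 0

0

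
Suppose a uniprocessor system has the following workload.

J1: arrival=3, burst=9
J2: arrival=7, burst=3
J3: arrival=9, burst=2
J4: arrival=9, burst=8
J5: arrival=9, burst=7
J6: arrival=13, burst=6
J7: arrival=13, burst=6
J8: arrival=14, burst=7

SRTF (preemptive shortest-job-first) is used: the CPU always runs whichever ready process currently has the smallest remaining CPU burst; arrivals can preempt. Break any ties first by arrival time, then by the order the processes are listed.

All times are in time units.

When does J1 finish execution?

Gantt: | idle 0-3 | J1 3-7 | J2 7-10 | J3 10-12 | J1 12-17 | J6 17-23 | J7 23-29 | J5 29-36 | J8 36-43 | J4 43-51 |
Completion: J1=17  J2=10  J3=12  J4=51  J5=36  J6=23  J7=29  J8=43
Turnaround (C−A): J1=14  J2=3  J3=3  J4=42  J5=27  J6=10  J7=16  J8=29

17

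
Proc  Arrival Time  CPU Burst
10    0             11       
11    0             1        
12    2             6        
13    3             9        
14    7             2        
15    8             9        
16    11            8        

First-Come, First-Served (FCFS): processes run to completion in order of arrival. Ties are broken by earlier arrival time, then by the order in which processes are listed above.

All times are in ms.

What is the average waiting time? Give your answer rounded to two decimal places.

Gantt: | 10 0-11 | 11 11-12 | 12 12-18 | 13 18-27 | 14 27-29 | 15 29-38 | 16 38-46 |
Completion: 10=11  11=12  12=18  13=27  14=29  15=38  16=46
Turnaround (C−A): 10=11  11=12  12=16  13=24  14=22  15=30  16=35
Waiting times: 10=0, 11=11, 12=10, 13=15, 14=20, 15=21, 16=27
Average waiting = (0+11+10+15+20+21+27) / 7 = 104/7 = 14.86

14.86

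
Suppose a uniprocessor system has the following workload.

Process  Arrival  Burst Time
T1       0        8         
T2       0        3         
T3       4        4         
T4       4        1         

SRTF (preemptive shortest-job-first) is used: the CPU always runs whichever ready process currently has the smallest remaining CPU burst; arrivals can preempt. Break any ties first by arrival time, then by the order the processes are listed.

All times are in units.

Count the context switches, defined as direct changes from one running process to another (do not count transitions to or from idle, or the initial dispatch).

4

Schedule: | T2 0-3 | T1 3-4 | T4 4-5 | T3 5-9 | T1 9-16 |
Completion: T1=16  T2=3  T3=9  T4=5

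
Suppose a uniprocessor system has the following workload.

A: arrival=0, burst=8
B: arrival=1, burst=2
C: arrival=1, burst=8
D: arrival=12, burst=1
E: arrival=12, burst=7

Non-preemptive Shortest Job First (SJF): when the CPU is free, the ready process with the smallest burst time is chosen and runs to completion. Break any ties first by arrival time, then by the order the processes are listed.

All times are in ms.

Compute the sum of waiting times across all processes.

Schedule: | A 0-8 | B 8-10 | C 10-18 | D 18-19 | E 19-26 |
Completion: A=8  B=10  C=18  D=19  E=26
Turnaround (C−A): A=8  B=9  C=17  D=7  E=14
Waiting = turnaround − burst: A=0, B=7, C=9, D=6, E=7
Total waiting = 0 + 7 + 9 + 6 + 7 = 29

29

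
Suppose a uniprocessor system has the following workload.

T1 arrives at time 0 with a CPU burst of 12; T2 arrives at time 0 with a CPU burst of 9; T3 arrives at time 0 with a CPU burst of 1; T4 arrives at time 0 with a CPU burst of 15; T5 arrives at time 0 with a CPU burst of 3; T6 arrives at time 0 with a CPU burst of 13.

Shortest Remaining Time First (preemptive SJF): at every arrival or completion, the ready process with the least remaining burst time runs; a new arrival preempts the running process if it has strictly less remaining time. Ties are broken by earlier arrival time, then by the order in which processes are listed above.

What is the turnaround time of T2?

13

Schedule: | T3 0-1 | T5 1-4 | T2 4-13 | T1 13-25 | T6 25-38 | T4 38-53 |
Completion: T1=25  T2=13  T3=1  T4=53  T5=4  T6=38
Turnaround (C−A): T1=25  T2=13  T3=1  T4=53  T5=4  T6=38
Turnaround(T2) = completion − arrival = 13 − 0 = 13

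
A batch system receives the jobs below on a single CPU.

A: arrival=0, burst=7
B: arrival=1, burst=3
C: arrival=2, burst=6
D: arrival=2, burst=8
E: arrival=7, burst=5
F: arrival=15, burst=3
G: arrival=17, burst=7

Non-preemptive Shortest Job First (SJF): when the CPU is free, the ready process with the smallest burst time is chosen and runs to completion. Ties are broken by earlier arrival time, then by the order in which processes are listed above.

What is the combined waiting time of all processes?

Timeline: | A 0-7 | B 7-10 | E 10-15 | F 15-18 | C 18-24 | G 24-31 | D 31-39 |
Completion: A=7  B=10  C=24  D=39  E=15  F=18  G=31
Turnaround (C−A): A=7  B=9  C=22  D=37  E=8  F=3  G=14
Waiting = turnaround − burst: A=0, B=6, C=16, D=29, E=3, F=0, G=7
Total waiting = 0 + 6 + 16 + 29 + 3 + 0 + 7 = 61

61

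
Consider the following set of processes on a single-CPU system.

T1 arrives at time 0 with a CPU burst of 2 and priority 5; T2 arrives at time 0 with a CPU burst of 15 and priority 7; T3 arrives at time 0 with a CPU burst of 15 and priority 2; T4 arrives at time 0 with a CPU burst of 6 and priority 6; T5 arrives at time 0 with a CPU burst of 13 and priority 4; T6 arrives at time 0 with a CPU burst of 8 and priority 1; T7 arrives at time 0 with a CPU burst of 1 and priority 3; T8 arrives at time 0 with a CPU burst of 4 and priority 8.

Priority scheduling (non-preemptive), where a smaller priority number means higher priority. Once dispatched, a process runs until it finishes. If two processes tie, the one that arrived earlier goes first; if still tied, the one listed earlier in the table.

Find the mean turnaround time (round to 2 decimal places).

37.50

Gantt: | T6 0-8 | T3 8-23 | T7 23-24 | T5 24-37 | T1 37-39 | T4 39-45 | T2 45-60 | T8 60-64 |
Completion: T1=39  T2=60  T3=23  T4=45  T5=37  T6=8  T7=24  T8=64
Turnaround (C−A): T1=39  T2=60  T3=23  T4=45  T5=37  T6=8  T7=24  T8=64
Turnaround times: T1=39, T2=60, T3=23, T4=45, T5=37, T6=8, T7=24, T8=64
Average turnaround = (39+60+23+45+37+8+24+64) / 8 = 300/8 = 37.50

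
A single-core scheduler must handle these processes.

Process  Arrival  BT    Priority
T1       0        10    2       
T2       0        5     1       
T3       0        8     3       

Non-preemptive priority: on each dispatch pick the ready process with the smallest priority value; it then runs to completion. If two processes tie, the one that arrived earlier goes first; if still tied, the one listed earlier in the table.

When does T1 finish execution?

15

Timeline: | T2 0-5 | T1 5-15 | T3 15-23 |
Completion: T1=15  T2=5  T3=23
Turnaround (C−A): T1=15  T2=5  T3=23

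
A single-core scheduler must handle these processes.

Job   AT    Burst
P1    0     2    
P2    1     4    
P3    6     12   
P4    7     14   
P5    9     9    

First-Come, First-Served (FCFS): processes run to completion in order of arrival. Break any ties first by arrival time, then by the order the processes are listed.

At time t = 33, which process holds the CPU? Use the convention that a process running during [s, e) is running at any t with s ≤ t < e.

P5

Schedule: | P1 0-2 | P2 2-6 | P3 6-18 | P4 18-32 | P5 32-41 |
Completion: P1=2  P2=6  P3=18  P4=32  P5=41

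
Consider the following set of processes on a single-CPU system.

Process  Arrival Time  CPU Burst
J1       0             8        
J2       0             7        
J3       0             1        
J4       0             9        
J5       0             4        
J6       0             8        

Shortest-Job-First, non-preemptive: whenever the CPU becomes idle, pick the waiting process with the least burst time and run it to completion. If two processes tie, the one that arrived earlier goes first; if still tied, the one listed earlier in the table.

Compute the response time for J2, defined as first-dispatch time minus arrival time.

5

Schedule: | J3 0-1 | J5 1-5 | J2 5-12 | J1 12-20 | J6 20-28 | J4 28-37 |
Completion: J1=20  J2=12  J3=1  J4=37  J5=5  J6=28
Turnaround (C−A): J1=20  J2=12  J3=1  J4=37  J5=5  J6=28
Response(J2) = first start − arrival = 5 − 0 = 5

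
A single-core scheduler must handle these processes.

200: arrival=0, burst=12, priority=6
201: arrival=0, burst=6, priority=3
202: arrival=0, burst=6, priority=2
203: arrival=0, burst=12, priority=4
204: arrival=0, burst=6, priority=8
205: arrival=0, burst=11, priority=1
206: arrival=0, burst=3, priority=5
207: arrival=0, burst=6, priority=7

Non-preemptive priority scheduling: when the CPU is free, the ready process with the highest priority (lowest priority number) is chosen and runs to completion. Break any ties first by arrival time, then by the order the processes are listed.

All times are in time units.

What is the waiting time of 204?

Gantt: | 205 0-11 | 202 11-17 | 201 17-23 | 203 23-35 | 206 35-38 | 200 38-50 | 207 50-56 | 204 56-62 |
Completion: 200=50  201=23  202=17  203=35  204=62  205=11  206=38  207=56
Turnaround (C−A): 200=50  201=23  202=17  203=35  204=62  205=11  206=38  207=56
Waiting(204) = turnaround − burst = 62 − 6 = 56

56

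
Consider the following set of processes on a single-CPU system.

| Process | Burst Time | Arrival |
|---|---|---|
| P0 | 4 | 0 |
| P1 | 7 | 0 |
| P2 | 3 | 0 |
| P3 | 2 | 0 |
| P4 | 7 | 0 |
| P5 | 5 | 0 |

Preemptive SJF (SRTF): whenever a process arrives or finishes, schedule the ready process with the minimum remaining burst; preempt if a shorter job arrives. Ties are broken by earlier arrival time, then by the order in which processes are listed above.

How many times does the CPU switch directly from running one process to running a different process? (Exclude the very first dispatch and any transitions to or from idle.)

Gantt: | P3 0-2 | P2 2-5 | P0 5-9 | P5 9-14 | P1 14-21 | P4 21-28 |
Completion: P0=9  P1=21  P2=5  P3=2  P4=28  P5=14
Turnaround (C−A): P0=9  P1=21  P2=5  P3=2  P4=28  P5=14

5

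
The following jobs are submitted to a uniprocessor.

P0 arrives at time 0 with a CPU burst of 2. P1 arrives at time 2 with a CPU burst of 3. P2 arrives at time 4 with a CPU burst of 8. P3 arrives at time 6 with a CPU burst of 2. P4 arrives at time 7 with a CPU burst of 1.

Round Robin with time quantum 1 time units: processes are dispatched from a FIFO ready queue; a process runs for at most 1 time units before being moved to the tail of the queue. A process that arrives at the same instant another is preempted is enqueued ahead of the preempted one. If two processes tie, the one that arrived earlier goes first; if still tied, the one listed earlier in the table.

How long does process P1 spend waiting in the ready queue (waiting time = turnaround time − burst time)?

Timeline: | P0 0-2 | P1 2-4 | P2 4-5 | P1 5-6 | P2 6-7 | P3 7-8 | P4 8-9 | P2 9-10 | P3 10-11 | P2 11-16 |
Completion: P0=2  P1=6  P2=16  P3=11  P4=9
Turnaround (C−A): P0=2  P1=4  P2=12  P3=5  P4=2
Waiting(P1) = turnaround − burst = 4 − 3 = 1

1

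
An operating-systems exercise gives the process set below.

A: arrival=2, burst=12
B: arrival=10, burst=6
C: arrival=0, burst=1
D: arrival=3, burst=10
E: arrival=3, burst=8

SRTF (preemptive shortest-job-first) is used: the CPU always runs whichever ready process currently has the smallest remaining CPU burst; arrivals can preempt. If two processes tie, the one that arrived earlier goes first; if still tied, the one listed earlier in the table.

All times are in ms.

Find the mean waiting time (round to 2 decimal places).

Gantt: | C 0-1 | idle 1-2 | A 2-3 | E 3-11 | B 11-17 | D 17-27 | A 27-38 |
Completion: A=38  B=17  C=1  D=27  E=11
Turnaround (C−A): A=36  B=7  C=1  D=24  E=8
Waiting times: A=24, B=1, C=0, D=14, E=0
Average waiting = (24+1+0+14+0) / 5 = 39/5 = 7.80

7.80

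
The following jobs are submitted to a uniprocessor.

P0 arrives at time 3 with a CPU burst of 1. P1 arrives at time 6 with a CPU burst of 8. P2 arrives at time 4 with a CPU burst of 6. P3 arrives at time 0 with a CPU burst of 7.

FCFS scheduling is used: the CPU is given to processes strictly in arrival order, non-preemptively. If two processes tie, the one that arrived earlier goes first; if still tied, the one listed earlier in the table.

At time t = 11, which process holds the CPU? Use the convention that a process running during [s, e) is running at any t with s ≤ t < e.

P2

Timeline: | P3 0-7 | P0 7-8 | P2 8-14 | P1 14-22 |
Completion: P0=8  P1=22  P2=14  P3=7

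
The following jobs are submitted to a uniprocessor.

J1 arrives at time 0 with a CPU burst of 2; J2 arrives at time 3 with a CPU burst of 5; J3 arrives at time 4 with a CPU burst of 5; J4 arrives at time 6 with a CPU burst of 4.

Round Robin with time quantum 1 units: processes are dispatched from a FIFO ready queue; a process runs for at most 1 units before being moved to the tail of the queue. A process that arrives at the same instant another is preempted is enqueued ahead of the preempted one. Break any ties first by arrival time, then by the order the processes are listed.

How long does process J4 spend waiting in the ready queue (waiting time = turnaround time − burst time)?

7

Schedule: | J1 0-2 | idle 2-3 | J2 3-4 | J3 4-5 | J2 5-6 | J3 6-7 | J4 7-8 | J2 8-9 | J3 9-10 | J4 10-11 | J2 11-12 | J3 12-13 | J4 13-14 | J2 14-15 | J3 15-16 | J4 16-17 |
Completion: J1=2  J2=15  J3=16  J4=17
Turnaround (C−A): J1=2  J2=12  J3=12  J4=11
Waiting(J4) = turnaround − burst = 11 − 4 = 7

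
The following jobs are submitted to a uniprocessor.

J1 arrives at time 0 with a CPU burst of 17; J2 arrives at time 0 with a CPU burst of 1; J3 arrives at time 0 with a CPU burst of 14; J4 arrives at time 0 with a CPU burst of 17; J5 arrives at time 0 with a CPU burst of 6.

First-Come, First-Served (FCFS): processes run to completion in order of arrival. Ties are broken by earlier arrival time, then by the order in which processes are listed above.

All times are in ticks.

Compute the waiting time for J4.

32

Schedule: | J1 0-17 | J2 17-18 | J3 18-32 | J4 32-49 | J5 49-55 |
Completion: J1=17  J2=18  J3=32  J4=49  J5=55
Turnaround (C−A): J1=17  J2=18  J3=32  J4=49  J5=55
Waiting(J4) = turnaround − burst = 49 − 17 = 32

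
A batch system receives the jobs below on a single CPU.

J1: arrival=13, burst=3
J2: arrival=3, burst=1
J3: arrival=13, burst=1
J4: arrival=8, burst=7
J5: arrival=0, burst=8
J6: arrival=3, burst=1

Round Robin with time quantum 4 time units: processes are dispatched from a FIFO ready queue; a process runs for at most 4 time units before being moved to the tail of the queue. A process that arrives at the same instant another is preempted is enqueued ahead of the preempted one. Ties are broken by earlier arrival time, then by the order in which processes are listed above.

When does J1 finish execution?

Timeline: | J5 0-4 | J2 4-5 | J6 5-6 | J5 6-10 | J4 10-14 | J1 14-17 | J3 17-18 | J4 18-21 |
Completion: J1=17  J2=5  J3=18  J4=21  J5=10  J6=6
Turnaround (C−A): J1=4  J2=2  J3=5  J4=13  J5=10  J6=3

17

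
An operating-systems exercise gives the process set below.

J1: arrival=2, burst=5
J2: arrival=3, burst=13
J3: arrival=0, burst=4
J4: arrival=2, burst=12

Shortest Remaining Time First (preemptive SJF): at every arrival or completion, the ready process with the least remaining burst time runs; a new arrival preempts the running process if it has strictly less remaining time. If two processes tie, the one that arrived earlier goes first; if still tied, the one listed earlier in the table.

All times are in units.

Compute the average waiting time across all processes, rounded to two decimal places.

6.75

Schedule: | J3 0-4 | J1 4-9 | J4 9-21 | J2 21-34 |
Completion: J1=9  J2=34  J3=4  J4=21
Waiting times: J1=2, J2=18, J3=0, J4=7
Average waiting = (2+18+0+7) / 4 = 27/4 = 6.75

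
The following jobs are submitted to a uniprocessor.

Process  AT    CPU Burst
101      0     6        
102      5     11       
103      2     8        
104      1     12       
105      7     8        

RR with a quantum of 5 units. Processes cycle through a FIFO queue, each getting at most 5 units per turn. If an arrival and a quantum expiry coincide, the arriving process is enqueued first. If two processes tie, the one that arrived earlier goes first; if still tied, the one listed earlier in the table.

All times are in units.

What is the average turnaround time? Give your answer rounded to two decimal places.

Gantt: | 101 0-5 | 104 5-10 | 103 10-15 | 102 15-20 | 101 20-21 | 105 21-26 | 104 26-31 | 103 31-34 | 102 34-39 | 105 39-42 | 104 42-44 | 102 44-45 |
Completion: 101=21  102=45  103=34  104=44  105=42
Turnaround (C−A): 101=21  102=40  103=32  104=43  105=35
Turnaround times: 101=21, 102=40, 103=32, 104=43, 105=35
Average turnaround = (21+40+32+43+35) / 5 = 171/5 = 34.20

34.20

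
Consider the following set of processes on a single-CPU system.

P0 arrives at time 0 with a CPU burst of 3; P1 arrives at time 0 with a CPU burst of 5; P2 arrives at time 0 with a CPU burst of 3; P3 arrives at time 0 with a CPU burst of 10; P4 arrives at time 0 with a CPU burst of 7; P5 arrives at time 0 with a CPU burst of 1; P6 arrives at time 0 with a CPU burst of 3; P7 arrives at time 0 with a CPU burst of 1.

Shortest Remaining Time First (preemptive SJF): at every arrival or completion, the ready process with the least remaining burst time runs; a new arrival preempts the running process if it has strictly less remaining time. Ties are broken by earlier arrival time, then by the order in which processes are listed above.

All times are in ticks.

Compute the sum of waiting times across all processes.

Timeline: | P5 0-1 | P7 1-2 | P0 2-5 | P2 5-8 | P6 8-11 | P1 11-16 | P4 16-23 | P3 23-33 |
Completion: P0=5  P1=16  P2=8  P3=33  P4=23  P5=1  P6=11  P7=2
Waiting = turnaround − burst: P0=2, P1=11, P2=5, P3=23, P4=16, P5=0, P6=8, P7=1
Total waiting = 2 + 11 + 5 + 23 + 16 + 0 + 8 + 1 = 66

66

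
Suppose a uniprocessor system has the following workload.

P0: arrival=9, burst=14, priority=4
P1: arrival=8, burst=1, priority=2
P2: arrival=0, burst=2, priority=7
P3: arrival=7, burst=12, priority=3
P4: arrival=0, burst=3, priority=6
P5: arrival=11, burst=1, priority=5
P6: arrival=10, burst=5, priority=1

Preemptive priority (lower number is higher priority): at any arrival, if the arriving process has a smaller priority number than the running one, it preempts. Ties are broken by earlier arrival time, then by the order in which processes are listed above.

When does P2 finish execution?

Schedule: | P4 0-3 | P2 3-5 | idle 5-7 | P3 7-8 | P1 8-9 | P3 9-10 | P6 10-15 | P3 15-25 | P0 25-39 | P5 39-40 |
Completion: P0=39  P1=9  P2=5  P3=25  P4=3  P5=40  P6=15
Turnaround (C−A): P0=30  P1=1  P2=5  P3=18  P4=3  P5=29  P6=5

5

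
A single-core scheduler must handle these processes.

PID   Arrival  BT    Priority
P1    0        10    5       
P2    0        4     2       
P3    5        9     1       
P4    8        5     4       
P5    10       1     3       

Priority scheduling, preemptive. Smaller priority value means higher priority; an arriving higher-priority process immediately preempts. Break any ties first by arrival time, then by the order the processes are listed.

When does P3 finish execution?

Gantt: | P2 0-4 | P1 4-5 | P3 5-14 | P5 14-15 | P4 15-20 | P1 20-29 |
Completion: P1=29  P2=4  P3=14  P4=20  P5=15
Turnaround (C−A): P1=29  P2=4  P3=9  P4=12  P5=5

14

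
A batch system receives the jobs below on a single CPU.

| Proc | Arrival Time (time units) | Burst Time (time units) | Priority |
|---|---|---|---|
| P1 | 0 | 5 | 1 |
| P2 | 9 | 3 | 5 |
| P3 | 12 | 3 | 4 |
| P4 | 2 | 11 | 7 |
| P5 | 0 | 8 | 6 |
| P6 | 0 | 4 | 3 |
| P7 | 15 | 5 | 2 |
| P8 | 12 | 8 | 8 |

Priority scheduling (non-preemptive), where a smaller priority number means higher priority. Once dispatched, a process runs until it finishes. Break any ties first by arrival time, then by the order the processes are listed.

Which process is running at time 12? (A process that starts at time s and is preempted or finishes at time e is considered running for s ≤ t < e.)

P3

Schedule: | P1 0-5 | P6 5-9 | P2 9-12 | P3 12-15 | P7 15-20 | P5 20-28 | P4 28-39 | P8 39-47 |
Completion: P1=5  P2=12  P3=15  P4=39  P5=28  P6=9  P7=20  P8=47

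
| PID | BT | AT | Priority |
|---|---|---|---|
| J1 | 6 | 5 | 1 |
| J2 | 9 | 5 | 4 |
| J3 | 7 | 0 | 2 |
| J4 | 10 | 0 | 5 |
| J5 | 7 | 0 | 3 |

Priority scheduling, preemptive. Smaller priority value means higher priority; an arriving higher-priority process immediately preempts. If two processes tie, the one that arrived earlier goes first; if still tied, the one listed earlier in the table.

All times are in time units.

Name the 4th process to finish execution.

J2

Gantt: | J3 0-5 | J1 5-11 | J3 11-13 | J5 13-20 | J2 20-29 | J4 29-39 |
Completion: J1=11  J2=29  J3=13  J4=39  J5=20
Turnaround (C−A): J1=6  J2=24  J3=13  J4=39  J5=20
Finish order: J1 → J3 → J5 → J2 → J4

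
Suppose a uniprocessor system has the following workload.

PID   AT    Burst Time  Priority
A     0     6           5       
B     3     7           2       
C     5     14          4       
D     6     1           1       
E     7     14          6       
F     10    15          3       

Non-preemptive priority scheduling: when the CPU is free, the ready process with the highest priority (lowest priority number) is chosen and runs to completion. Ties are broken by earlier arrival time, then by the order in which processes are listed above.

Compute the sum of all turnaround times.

125

Schedule: | A 0-6 | D 6-7 | B 7-14 | F 14-29 | C 29-43 | E 43-57 |
Completion: A=6  B=14  C=43  D=7  E=57  F=29
Turnaround (C−A): A=6  B=11  C=38  D=1  E=50  F=19
Turnaround = completion − arrival: A=6, B=11, C=38, D=1, E=50, F=19
Total turnaround = 6 + 11 + 38 + 1 + 50 + 19 = 125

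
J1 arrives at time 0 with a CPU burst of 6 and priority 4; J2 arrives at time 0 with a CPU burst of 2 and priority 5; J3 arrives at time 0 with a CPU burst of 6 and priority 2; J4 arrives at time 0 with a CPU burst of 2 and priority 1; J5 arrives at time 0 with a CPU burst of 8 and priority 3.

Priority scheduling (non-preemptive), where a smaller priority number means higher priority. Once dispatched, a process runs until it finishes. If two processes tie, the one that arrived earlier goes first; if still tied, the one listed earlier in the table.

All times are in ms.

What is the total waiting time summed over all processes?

Gantt: | J4 0-2 | J3 2-8 | J5 8-16 | J1 16-22 | J2 22-24 |
Completion: J1=22  J2=24  J3=8  J4=2  J5=16
Turnaround (C−A): J1=22  J2=24  J3=8  J4=2  J5=16
Waiting = turnaround − burst: J1=16, J2=22, J3=2, J4=0, J5=8
Total waiting = 16 + 22 + 2 + 0 + 8 = 48

48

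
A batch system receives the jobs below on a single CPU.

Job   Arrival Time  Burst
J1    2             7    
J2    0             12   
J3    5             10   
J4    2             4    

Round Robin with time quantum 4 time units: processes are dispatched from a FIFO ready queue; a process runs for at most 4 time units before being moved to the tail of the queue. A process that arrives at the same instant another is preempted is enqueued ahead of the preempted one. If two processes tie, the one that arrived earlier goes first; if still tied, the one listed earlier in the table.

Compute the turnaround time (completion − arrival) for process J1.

21

Schedule: | J2 0-4 | J1 4-8 | J4 8-12 | J2 12-16 | J3 16-20 | J1 20-23 | J2 23-27 | J3 27-33 |
Completion: J1=23  J2=27  J3=33  J4=12
Turnaround (C−A): J1=21  J2=27  J3=28  J4=10
Turnaround(J1) = completion − arrival = 23 − 2 = 21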